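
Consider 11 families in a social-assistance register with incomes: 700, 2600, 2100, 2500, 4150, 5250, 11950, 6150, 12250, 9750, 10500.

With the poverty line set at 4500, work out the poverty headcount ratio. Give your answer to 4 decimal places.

0.4545

5 of the 11 families have income below 4500.
H = 5/11 = 0.4545.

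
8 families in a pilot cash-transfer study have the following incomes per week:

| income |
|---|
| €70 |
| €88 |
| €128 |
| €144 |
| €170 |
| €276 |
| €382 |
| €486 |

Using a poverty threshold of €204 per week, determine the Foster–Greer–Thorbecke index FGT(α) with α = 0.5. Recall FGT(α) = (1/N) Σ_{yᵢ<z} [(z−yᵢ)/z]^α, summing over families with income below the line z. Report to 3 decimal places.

Below the line: €70, €88, €128, €144, €170 (q = 5 of N = 8).
Shortfall ratios: (204−70)/204 = 0.6569; (204−88)/204 = 0.5686; (204−128)/204 = 0.3725; (204−144)/204 = 0.2941; (204−170)/204 = 0.1667.
Raised to α = 0.5: 0.81047; 0.75407; 0.61037; 0.54233; 0.40825.
Sum = 3.125487; FGT(0.5) = 3.125487 / 8 = 0.391.

0.391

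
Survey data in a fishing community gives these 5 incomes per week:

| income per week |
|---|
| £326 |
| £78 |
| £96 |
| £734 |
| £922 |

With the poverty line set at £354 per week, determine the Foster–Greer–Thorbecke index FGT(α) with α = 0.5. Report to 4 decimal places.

0.4036

Below the line: £78, £96, £326 (q = 3 of N = 5).
Shortfall ratios: (354−78)/354 = 0.7797; (354−96)/354 = 0.7288; (354−326)/354 = 0.0791.
Raised to α = 0.5: 0.88298; 0.85371; 0.28124.
Sum = 2.017930; FGT(0.5) = 2.017930 / 5 = 0.4036.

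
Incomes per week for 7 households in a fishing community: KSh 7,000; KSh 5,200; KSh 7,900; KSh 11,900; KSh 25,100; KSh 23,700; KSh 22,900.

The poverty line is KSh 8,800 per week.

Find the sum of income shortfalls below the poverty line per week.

KSh 6,300

Below z: KSh 5,200, KSh 7,000, KSh 7,900 (q = 3 of N = 7).
Individual gaps: 8800−5200 = 3600; 8800−7000 = 1800; 8800−7900 = 900.
Aggregate gap = KSh 6,300.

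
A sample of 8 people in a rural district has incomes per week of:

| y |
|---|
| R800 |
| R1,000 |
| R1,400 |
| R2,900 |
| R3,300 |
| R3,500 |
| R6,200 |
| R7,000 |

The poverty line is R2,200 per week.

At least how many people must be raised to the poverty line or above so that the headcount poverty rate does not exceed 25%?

1

Currently q = 3 of N = 8 are below the line (H = 0.375).
A headcount ratio of at most 25% allows at most ⌊0.25 × 8⌋ = 2 poor people.
So at least 3 − 2 = 1 must be lifted.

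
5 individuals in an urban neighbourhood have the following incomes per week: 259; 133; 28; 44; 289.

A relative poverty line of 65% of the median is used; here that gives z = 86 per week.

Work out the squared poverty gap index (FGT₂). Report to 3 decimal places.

Incomes under z: 28, 44 (q = 2 of N = 5).
Shortfall ratios: (86−28)/86 = 0.6744; (86−44)/86 = 0.4884.
Squared: 0.4548; 0.2385.
Sum = 0.693348; P₂ = 0.693348 / 5 = 0.139.

0.139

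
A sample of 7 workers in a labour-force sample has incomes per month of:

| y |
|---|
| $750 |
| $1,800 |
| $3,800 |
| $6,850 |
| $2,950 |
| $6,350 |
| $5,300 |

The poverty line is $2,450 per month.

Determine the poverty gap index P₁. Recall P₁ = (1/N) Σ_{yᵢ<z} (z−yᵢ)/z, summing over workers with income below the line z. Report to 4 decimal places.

0.1370

Incomes under z: $750, $1,800 (q = 2 of N = 7).
Shortfall ratios: (2450−750)/2450 = 0.6939; (2450−1800)/2450 = 0.2653.
Σ = 0.959184. Dividing by the full population N = 7 gives P₁ = 0.1370.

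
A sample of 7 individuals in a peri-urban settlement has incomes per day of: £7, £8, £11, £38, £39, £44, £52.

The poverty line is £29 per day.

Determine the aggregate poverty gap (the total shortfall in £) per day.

£61

Poor units: £7, £8, £11 (q = 3 of N = 7).
Individual gaps: 29−7 = 22; 29−8 = 21; 29−11 = 18.
Aggregate gap = £61.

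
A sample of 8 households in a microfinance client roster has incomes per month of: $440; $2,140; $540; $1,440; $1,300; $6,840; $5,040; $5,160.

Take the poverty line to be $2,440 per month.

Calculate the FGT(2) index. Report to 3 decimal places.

Poor units: $440, $540, $1,300, $1,440, $2,140 (q = 5 of N = 8).
Shortfall ratios: (2440−440)/2440 = 0.8197; (2440−540)/2440 = 0.7787; (2440−1300)/2440 = 0.4672; (2440−1440)/2440 = 0.4098; (2440−2140)/2440 = 0.1230.
Squared: 0.6719; 0.6064; 0.2183; 0.1680; 0.0151.
Sum = 1.679589; P₂ = 1.679589 / 8 = 0.210.

0.210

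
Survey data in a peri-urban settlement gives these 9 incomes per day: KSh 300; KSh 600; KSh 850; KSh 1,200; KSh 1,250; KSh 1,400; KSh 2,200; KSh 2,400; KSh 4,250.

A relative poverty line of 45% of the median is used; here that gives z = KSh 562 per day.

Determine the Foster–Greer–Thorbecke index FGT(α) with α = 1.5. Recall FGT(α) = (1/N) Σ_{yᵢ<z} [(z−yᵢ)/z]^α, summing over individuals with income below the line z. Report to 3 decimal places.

0.035

Below the line: KSh 300 (q = 1 of N = 9).
Relative gaps: (562−300)/562 = 0.4662.
Raised to α = 1.5: 0.31831.
Sum = 0.318308; FGT(1.5) = 0.318308 / 9 = 0.035.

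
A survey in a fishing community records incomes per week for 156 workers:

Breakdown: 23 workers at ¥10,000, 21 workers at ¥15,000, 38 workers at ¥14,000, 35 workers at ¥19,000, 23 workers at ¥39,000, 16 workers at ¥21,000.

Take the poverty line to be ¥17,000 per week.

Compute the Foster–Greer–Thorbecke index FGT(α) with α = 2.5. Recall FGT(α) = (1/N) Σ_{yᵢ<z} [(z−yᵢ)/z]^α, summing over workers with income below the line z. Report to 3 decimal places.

0.020

Below z: 23×¥10,000, 38×¥14,000, 21×¥15,000 (q = 82 of N = 156).
Normalized shortfalls: (17000−10000)/17000 = 0.4118 (×23); (17000−14000)/17000 = 0.1765 (×38); (17000−15000)/17000 = 0.1176 (×21).
Raised to α = 2.5: 0.10880 (×23); 0.01308 (×38); 0.00475 (×21).
Sum = 3.099183; FGT(2.5) = 3.099183 / 156 = 0.020.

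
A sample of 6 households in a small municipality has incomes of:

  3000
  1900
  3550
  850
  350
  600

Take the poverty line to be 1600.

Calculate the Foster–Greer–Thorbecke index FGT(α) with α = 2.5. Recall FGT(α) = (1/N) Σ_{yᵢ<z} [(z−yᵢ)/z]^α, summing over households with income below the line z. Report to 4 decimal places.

0.1665

Incomes under z: 350, 600, 850 (q = 3 of N = 6).
Gap ratios (z−y)/z: (1600−350)/1600 = 0.7812; (1600−600)/1600 = 0.6250; (1600−850)/1600 = 0.4688.
Raised to α = 2.5: 0.53948; 0.30882; 0.15044.
Sum = 0.998732; FGT(2.5) = 0.998732 / 6 = 0.1665.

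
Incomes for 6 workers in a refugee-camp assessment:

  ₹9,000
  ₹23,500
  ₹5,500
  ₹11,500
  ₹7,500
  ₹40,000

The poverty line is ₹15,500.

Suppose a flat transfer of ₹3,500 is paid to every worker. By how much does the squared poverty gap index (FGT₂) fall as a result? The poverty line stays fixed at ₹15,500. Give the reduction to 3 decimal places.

0.104

Before: below the line — ₹5,500, ₹7,500, ₹9,000, ₹11,500; squared poverty gap index (FGT₂) = 0.15418.
After the ₹3,500 transfer: below the line — ₹9,000, ₹11,000, ₹12,500, ₹15,000; squared poverty gap index (FGT₂) = 0.04977.
Reduction = 0.15418 − 0.04977 = 0.104.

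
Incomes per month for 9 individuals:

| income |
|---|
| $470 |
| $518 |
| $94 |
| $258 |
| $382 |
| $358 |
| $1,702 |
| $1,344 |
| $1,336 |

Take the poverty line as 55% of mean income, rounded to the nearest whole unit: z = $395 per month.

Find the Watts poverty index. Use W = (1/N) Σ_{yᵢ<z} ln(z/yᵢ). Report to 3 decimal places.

0.221

Below z: $94, $258, $358, $382 (q = 4 of N = 9).
Log shortfalls: ln(395/94) = 1.4356; ln(395/258) = 0.4259; ln(395/358) = 0.0984; ln(395/382) = 0.0335.
W = 1.993335 / 9 = 0.221.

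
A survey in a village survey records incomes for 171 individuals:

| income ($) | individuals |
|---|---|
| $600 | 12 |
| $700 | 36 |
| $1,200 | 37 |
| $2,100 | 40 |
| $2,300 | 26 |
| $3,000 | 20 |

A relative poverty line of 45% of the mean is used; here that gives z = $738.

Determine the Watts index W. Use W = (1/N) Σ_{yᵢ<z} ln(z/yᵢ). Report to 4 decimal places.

Incomes under z: 12×$600, 36×$700 (q = 48 of N = 171).
ln(z/y) terms: ln(738/600) = 0.2070 (×12); ln(738/700) = 0.0529 (×36).
W = 4.387256 / 171 = 0.0257.

0.0257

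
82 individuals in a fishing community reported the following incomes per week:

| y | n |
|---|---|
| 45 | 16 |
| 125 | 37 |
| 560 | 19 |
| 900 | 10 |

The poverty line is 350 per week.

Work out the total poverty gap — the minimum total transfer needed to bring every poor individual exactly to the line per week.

13205

Below z: 16×45, 37×125 (q = 53 of N = 82).
Individual gaps: 16×(350−45) = 4880; 37×(350−125) = 8325.
Aggregate gap = 13205.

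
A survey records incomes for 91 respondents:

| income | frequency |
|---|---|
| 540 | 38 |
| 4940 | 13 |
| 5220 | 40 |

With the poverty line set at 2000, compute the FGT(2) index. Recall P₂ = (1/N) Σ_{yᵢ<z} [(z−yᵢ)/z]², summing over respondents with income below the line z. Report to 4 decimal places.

Incomes under z: 38×540 (q = 38 of N = 91).
Normalized shortfalls: (2000−540)/2000 = 0.7300 (×38).
Squared: 0.5329 (×38).
Sum = 20.250200; P₂ = 20.250200 / 91 = 0.2225.

0.2225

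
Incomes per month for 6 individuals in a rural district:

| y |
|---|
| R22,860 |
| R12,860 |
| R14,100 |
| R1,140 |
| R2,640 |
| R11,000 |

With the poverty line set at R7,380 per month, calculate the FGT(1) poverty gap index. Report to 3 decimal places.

Poor units: R1,140, R2,640 (q = 2 of N = 6).
Relative gaps: (7380−1140)/7380 = 0.8455; (7380−2640)/7380 = 0.6423.
Sum of shortfalls = 1.487805; P₁ averages over all N: 1.487805 / 6 = 0.248.

0.248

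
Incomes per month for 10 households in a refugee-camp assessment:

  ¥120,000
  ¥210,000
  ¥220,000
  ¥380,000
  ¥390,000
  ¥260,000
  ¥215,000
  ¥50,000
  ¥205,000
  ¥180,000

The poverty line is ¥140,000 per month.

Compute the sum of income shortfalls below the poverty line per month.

Below z: ¥50,000, ¥120,000 (q = 2 of N = 10).
Individual gaps: 140000−50000 = 90000; 140000−120000 = 20000.
Aggregate gap = ¥110,000.

¥110,000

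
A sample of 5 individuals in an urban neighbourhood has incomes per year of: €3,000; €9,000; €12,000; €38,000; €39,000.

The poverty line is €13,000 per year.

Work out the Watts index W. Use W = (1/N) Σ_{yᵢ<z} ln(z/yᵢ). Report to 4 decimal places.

Below z: €3,000, €9,000, €12,000 (q = 3 of N = 5).
Log shortfalls: ln(13000/3000) = 1.4663; ln(13000/9000) = 0.3677; ln(13000/12000) = 0.0800.
W = 1.914105 / 5 = 0.3828.

0.3828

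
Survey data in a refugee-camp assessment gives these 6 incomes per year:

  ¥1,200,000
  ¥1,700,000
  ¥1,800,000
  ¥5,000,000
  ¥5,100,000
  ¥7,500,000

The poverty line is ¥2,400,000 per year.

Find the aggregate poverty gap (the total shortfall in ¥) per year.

¥2,500,000

Below the line: ¥1,200,000, ¥1,700,000, ¥1,800,000 (q = 3 of N = 6).
Individual gaps: 2400000−1200000 = 1200000; 2400000−1700000 = 700000; 2400000−1800000 = 600000.
Aggregate gap = ¥2,500,000.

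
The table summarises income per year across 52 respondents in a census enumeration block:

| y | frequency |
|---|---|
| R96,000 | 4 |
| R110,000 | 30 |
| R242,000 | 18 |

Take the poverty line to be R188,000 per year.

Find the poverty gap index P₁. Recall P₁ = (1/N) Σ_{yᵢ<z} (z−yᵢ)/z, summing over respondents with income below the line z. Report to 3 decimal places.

0.277

Incomes under z: 4×R96,000, 30×R110,000 (q = 34 of N = 52).
Shortfall ratios: (188000−96000)/188000 = 0.4894 (×4); (188000−110000)/188000 = 0.4149 (×30).
Sum of shortfalls = 14.404255; P₁ averages over all N: 14.404255 / 52 = 0.277.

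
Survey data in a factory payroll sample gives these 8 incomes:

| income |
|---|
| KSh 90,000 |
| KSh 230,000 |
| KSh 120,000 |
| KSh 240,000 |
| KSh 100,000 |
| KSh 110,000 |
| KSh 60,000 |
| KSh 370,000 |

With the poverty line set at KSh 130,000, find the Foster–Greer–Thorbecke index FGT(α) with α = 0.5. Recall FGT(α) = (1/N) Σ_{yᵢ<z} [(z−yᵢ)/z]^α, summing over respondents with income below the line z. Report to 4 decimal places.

0.3048

Poor units: KSh 60,000, KSh 90,000, KSh 100,000, KSh 110,000, KSh 120,000 (q = 5 of N = 8).
Normalized shortfalls: (130000−60000)/130000 = 0.5385; (130000−90000)/130000 = 0.3077; (130000−100000)/130000 = 0.2308; (130000−110000)/130000 = 0.1538; (130000−120000)/130000 = 0.0769.
Raised to α = 0.5: 0.73380; 0.55470; 0.48038; 0.39223; 0.27735.
Sum = 2.438466; FGT(0.5) = 2.438466 / 8 = 0.3048.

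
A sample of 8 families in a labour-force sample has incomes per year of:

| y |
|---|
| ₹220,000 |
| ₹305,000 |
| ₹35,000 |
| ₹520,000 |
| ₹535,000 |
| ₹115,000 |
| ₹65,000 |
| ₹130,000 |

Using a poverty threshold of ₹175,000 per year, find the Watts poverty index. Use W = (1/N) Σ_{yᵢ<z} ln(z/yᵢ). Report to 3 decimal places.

Incomes under z: ₹35,000, ₹65,000, ₹115,000, ₹130,000 (q = 4 of N = 8).
Log gaps: ln(175000/35000) = 1.6094; ln(175000/65000) = 0.9904; ln(175000/115000) = 0.4199; ln(175000/130000) = 0.2973.
W = 3.316942 / 8 = 0.415.

0.415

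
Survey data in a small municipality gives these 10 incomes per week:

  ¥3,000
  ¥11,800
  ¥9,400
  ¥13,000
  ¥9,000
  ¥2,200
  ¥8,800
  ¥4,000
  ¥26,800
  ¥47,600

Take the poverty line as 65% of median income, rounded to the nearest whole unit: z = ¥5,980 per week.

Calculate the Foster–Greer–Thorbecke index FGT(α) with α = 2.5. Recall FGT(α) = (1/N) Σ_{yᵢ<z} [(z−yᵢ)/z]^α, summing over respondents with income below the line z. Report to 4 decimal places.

0.0556

Below z: ¥2,200, ¥3,000, ¥4,000 (q = 3 of N = 10).
Relative gaps: (5980−2200)/5980 = 0.6321; (5980−3000)/5980 = 0.4983; (5980−4000)/5980 = 0.3311.
Raised to α = 2.5: 0.31767; 0.17530; 0.06308.
Sum = 0.556055; FGT(2.5) = 0.556055 / 10 = 0.0556.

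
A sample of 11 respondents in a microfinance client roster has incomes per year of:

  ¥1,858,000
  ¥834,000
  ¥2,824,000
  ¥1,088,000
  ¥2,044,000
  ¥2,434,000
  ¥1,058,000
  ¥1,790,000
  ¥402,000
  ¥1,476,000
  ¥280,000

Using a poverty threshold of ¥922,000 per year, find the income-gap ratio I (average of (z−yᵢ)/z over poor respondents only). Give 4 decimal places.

Below z: ¥280,000, ¥402,000, ¥834,000 (q = 3 of N = 11).
Relative gaps: 0.6963, 0.5640, 0.0954; sum = 1.355748.
I averages over the q = 3 poor units only: 1.355748 / 3 = 0.4519.

0.4519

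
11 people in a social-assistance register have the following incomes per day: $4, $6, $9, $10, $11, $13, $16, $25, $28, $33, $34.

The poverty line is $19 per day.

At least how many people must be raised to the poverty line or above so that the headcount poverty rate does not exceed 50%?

2

7 of the 11 people are poor, so H = 7/11 = 0.636.
A headcount ratio of at most 50% allows at most ⌊0.50 × 11⌋ = 5 poor people.
So at least 7 − 5 = 2 must be lifted.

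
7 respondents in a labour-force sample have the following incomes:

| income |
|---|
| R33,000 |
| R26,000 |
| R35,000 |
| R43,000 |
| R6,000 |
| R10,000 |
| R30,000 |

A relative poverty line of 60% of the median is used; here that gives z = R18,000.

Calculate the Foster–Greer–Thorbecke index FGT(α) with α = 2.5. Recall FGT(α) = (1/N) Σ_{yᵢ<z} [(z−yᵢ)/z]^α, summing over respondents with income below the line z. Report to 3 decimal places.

0.071

Incomes under z: R6,000, R10,000 (q = 2 of N = 7).
Shortfall ratios: (18000−6000)/18000 = 0.6667; (18000−10000)/18000 = 0.4444.
Raised to α = 2.5: 0.36289; 0.13169.
Sum = 0.494575; FGT(2.5) = 0.494575 / 7 = 0.071.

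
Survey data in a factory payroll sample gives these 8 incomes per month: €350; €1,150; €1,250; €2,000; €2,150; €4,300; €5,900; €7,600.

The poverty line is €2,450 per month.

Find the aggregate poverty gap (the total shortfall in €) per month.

€5,350

Incomes under z: €350, €1,150, €1,250, €2,000, €2,150 (q = 5 of N = 8).
Individual gaps: 2450−350 = 2100; 2450−1150 = 1300; 2450−1250 = 1200; 2450−2000 = 450; 2450−2150 = 300.
Aggregate gap = €5,350.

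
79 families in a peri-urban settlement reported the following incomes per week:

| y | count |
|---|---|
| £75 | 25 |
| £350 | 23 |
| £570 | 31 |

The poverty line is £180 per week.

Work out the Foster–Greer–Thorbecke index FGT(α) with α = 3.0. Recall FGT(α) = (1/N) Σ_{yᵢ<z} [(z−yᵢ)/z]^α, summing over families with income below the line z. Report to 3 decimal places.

0.063

Below z: 25×£75 (q = 25 of N = 79).
Normalized shortfalls: (180−75)/180 = 0.5833 (×25).
Raised to α = 3.0: 0.19850 (×25).
Sum = 4.962384; FGT(3.0) = 4.962384 / 79 = 0.063.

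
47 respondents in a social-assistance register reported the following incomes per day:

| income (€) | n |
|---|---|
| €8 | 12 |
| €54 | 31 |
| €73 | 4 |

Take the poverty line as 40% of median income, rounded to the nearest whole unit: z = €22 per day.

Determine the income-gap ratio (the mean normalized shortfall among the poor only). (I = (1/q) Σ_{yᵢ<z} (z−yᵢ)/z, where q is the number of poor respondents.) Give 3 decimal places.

Poor units: 12×€8 (q = 12 of N = 47).
Shortfall ratios (z−y)/z: 0.6364 (×12); sum = 7.636364.
I averages over the q = 12 poor units only: 7.636364 / 12 = 0.636.

0.636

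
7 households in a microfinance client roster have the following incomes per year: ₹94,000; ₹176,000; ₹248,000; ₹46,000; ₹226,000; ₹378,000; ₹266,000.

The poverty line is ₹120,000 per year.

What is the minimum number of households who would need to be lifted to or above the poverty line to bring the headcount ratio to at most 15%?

1

Currently q = 2 of N = 7 are below the line (H = 0.286).
A headcount ratio of at most 15% allows at most ⌊0.15 × 7⌋ = 1 poor households.
So at least 2 − 1 = 1 must be lifted.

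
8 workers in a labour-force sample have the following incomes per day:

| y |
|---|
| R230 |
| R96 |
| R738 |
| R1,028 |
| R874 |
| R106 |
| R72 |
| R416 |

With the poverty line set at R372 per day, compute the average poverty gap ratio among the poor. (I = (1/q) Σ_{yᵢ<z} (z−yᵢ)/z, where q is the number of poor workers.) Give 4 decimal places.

Below the line: R72, R96, R106, R230 (q = 4 of N = 8).
Relative gaps: 0.8065, 0.7419, 0.7151, 0.3817; sum = 2.645161.
The income-gap ratio divides by q (the poor only): 2.645161 / 4 = 0.6613.

0.6613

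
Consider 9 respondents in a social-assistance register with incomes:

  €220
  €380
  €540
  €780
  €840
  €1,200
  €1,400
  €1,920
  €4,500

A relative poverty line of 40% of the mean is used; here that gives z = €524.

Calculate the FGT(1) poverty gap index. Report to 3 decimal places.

0.095

Poor units: €220, €380 (q = 2 of N = 9).
Relative gaps: (524−220)/524 = 0.5802; (524−380)/524 = 0.2748.
Sum of shortfalls = 0.854962; P₁ averages over all N: 0.854962 / 9 = 0.095.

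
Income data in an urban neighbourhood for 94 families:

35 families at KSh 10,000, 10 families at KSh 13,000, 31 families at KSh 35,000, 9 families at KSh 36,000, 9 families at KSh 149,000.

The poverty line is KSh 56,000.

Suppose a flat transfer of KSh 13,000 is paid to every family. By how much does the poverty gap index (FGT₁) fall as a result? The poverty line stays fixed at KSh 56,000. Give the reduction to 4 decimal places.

0.2099

Before: below the line — 35×KSh 10,000, 10×KSh 13,000, 31×KSh 35,000, 9×KSh 36,000; poverty gap index (FGT₁) = 0.545403.
After the KSh 13,000 transfer: below the line — 35×KSh 23,000, 10×KSh 26,000, 31×KSh 48,000, 9×KSh 49,000; poverty gap index (FGT₁) = 0.335486.
Reduction = 0.545403 − 0.335486 = 0.2099.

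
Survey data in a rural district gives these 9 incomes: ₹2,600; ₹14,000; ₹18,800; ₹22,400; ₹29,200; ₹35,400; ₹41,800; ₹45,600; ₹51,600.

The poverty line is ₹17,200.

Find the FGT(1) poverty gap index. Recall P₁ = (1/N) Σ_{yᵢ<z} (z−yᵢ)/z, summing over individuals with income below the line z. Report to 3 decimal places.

0.115

Incomes under z: ₹2,600, ₹14,000 (q = 2 of N = 9).
Shortfall ratios: (17200−2600)/17200 = 0.8488; (17200−14000)/17200 = 0.1860.
Σ = 1.034884. Dividing by the full population N = 9 gives P₁ = 0.115.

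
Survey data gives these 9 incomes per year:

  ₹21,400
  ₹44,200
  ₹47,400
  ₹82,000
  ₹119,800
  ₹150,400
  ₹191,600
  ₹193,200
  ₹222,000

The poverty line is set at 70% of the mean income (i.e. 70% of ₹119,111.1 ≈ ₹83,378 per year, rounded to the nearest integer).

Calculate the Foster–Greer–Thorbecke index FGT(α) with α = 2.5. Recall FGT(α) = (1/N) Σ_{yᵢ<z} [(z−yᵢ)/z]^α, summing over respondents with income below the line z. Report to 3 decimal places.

Incomes under z: ₹21,400, ₹44,200, ₹47,400, ₹82,000 (q = 4 of N = 9).
Shortfall ratios: (83378−21400)/83378 = 0.7433; (83378−44200)/83378 = 0.4699; (83378−47400)/83378 = 0.4315; (83378−82000)/83378 = 0.0165.
Raised to α = 2.5: 0.47639; 0.15135; 0.12231; 0.00004.
Sum = 0.750087; FGT(2.5) = 0.750087 / 9 = 0.083.

0.083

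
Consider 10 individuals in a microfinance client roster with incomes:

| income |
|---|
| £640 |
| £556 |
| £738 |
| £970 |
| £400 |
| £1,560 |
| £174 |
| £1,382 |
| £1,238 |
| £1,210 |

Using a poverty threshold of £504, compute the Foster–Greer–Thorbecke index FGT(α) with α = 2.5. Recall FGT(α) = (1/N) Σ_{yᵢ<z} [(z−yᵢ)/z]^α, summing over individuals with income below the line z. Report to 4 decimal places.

Below z: £174, £400 (q = 2 of N = 10).
Shortfall ratios: (504−174)/504 = 0.6548; (504−400)/504 = 0.2063.
Raised to α = 2.5: 0.34690; 0.01934.
Sum = 0.366246; FGT(2.5) = 0.366246 / 10 = 0.0366.

0.0366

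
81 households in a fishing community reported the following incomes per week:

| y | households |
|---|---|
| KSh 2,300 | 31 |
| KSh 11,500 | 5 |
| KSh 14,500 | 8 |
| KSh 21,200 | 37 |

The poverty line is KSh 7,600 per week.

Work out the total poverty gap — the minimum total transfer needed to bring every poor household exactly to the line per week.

KSh 164,300

Incomes under z: 31×KSh 2,300 (q = 31 of N = 81).
Individual gaps: 31×(7600−2300) = 164300.
Aggregate gap = KSh 164,300.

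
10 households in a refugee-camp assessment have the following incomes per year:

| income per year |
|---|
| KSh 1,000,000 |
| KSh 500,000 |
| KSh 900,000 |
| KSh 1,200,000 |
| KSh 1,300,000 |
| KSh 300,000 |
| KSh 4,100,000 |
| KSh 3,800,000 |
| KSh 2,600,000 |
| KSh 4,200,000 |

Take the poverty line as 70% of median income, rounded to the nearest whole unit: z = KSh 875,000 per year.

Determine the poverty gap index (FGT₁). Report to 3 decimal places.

0.109

Poor units: KSh 300,000, KSh 500,000 (q = 2 of N = 10).
Normalized shortfalls: (875000−300000)/875000 = 0.6571; (875000−500000)/875000 = 0.4286.
Sum of shortfalls = 1.085714; P₁ averages over all N: 1.085714 / 10 = 0.109.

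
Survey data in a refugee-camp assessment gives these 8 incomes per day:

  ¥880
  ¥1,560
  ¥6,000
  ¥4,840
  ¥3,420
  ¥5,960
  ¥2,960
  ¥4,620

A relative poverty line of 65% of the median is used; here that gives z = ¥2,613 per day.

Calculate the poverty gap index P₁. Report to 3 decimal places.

0.133

Below the line: ¥880, ¥1,560 (q = 2 of N = 8).
Gap ratios (z−y)/z: (2613−880)/2613 = 0.6632; (2613−1560)/2613 = 0.4030.
Σ = 1.066207. Dividing by the full population N = 8 gives P₁ = 0.133.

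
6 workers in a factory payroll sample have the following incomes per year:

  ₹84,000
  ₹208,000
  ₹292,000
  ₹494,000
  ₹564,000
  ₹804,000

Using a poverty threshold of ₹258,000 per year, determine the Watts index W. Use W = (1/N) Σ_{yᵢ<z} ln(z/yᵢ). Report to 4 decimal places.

0.2229

Poor units: ₹84,000, ₹208,000 (q = 2 of N = 6).
Log gaps: ln(258000/84000) = 1.1221; ln(258000/208000) = 0.2154.
W = 1.337564 / 6 = 0.2229.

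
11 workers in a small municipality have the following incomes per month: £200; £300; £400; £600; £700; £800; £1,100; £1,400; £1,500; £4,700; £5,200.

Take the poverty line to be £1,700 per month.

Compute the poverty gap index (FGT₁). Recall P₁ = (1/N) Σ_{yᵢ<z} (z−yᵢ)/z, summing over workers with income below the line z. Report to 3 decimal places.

0.444

Incomes under z: £200, £300, £400, £600, £700, £800, £1,100, £1,400, £1,500 (q = 9 of N = 11).
Relative gaps: (1700−200)/1700 = 0.8824; (1700−300)/1700 = 0.8235; (1700−400)/1700 = 0.7647; (1700−600)/1700 = 0.6471; (1700−700)/1700 = 0.5882; (1700−800)/1700 = 0.5294; (1700−1100)/1700 = 0.3529; (1700−1400)/1700 = 0.1765; (1700−1500)/1700 = 0.1176.
Σ = 4.882353. Dividing by the full population N = 11 gives P₁ = 0.444.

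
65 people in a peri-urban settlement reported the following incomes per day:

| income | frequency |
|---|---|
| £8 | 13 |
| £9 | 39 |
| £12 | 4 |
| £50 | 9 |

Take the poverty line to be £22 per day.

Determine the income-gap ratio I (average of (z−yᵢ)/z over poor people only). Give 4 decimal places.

0.5917

Incomes under z: 13×£8, 39×£9, 4×£12 (q = 56 of N = 65).
Shortfall ratios (z−y)/z: 0.6364 (×13), 0.5909 (×39), 0.4545 (×4); sum = 33.136364.
I averages over the q = 56 poor units only: 33.136364 / 56 = 0.5917.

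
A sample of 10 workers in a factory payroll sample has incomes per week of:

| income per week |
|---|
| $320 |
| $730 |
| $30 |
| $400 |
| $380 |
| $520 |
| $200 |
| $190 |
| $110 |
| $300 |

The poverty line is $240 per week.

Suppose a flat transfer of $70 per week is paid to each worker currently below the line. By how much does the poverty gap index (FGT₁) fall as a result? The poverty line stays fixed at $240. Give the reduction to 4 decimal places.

0.0958

Before: below the line — $30, $110, $190, $200; poverty gap index (FGT₁) = 0.179167.
After the $70 transfer: below the line — $100, $180; poverty gap index (FGT₁) = 0.083333.
Reduction = 0.179167 − 0.083333 = 0.0958.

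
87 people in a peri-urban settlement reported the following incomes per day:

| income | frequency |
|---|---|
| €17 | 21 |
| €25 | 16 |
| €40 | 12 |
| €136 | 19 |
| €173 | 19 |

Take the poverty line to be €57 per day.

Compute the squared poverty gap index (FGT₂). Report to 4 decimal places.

0.1891

Incomes under z: 21×€17, 16×€25, 12×€40 (q = 49 of N = 87).
Shortfall ratios: (57−17)/57 = 0.7018 (×21); (57−25)/57 = 0.5614 (×16); (57−40)/57 = 0.2982 (×12).
Squared: 0.4925 (×21); 0.3152 (×16); 0.0890 (×12).
Sum = 16.451831; P₂ = 16.451831 / 87 = 0.1891.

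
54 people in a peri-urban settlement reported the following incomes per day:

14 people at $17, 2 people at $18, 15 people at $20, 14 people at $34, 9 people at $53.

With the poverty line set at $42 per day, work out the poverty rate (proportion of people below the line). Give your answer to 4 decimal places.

0.8333

45 of the 54 people have income below $42.
H = 45/54 = 0.8333.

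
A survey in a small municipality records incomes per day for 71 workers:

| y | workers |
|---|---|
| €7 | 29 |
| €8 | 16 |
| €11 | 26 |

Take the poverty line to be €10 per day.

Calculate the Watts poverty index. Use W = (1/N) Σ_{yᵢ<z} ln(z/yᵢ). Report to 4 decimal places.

0.1960

Below the line: 29×€7, 16×€8 (q = 45 of N = 71).
Log shortfalls: ln(10/7) = 0.3567 (×29); ln(10/8) = 0.2231 (×16).
W = 13.913870 / 71 = 0.1960.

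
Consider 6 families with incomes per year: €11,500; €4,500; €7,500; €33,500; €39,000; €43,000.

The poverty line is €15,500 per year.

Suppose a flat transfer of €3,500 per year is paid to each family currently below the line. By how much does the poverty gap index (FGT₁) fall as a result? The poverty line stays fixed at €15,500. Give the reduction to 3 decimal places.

0.113

Before: below the line — €4,500, €7,500, €11,500; poverty gap index (FGT₁) = 0.24731.
After the €3,500 transfer: below the line — €8,000, €11,000, €15,000; poverty gap index (FGT₁) = 0.13441.
Reduction = 0.24731 − 0.13441 = 0.113.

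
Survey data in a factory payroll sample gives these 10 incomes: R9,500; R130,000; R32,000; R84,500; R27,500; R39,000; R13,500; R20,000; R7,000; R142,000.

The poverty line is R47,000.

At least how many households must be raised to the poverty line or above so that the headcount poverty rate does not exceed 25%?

5

Currently q = 7 of N = 10 are below the line (H = 0.700).
A headcount ratio of at most 25% allows at most ⌊0.25 × 10⌋ = 2 poor households.
So at least 7 − 2 = 5 must be lifted.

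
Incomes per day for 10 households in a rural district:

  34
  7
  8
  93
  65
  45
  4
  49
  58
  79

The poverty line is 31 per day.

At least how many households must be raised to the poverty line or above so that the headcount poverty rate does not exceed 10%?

2

3 of the 10 households are poor, so H = 3/10 = 0.300.
A headcount ratio of at most 10% allows at most ⌊0.10 × 10⌋ = 1 poor households.
So at least 3 − 1 = 2 must be lifted.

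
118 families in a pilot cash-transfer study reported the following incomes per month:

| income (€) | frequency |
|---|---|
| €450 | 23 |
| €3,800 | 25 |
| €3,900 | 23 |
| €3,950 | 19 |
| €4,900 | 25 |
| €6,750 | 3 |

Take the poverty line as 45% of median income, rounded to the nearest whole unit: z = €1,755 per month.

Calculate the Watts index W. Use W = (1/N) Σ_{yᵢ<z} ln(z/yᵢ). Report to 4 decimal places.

0.2653

Poor units: 23×€450 (q = 23 of N = 118).
Log gaps: ln(1755/450) = 1.3610 (×23).
W = 31.302461 / 118 = 0.2653.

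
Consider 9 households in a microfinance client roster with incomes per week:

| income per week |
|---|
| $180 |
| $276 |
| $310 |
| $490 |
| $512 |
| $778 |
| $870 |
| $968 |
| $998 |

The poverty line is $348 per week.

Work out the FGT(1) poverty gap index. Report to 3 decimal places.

Poor units: $180, $276, $310 (q = 3 of N = 9).
Shortfall ratios: (348−180)/348 = 0.4828; (348−276)/348 = 0.2069; (348−310)/348 = 0.1092.
Σ = 0.798851. Dividing by the full population N = 9 gives P₁ = 0.089.

0.089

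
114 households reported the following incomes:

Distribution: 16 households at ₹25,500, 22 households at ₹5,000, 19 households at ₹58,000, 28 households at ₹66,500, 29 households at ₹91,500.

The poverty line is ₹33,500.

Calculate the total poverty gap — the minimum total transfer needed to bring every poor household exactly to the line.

₹755,000

Below z: 22×₹5,000, 16×₹25,500 (q = 38 of N = 114).
Individual gaps: 22×(33500−5000) = 627000; 16×(33500−25500) = 128000.
Aggregate gap = ₹755,000.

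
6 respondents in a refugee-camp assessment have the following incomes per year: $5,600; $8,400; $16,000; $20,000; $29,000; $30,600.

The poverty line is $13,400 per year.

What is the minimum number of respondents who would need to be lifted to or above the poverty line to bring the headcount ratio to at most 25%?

1

2 of the 6 respondents are poor, so H = 2/6 = 0.333.
A headcount ratio of at most 25% allows at most ⌊0.25 × 6⌋ = 1 poor respondents.
So at least 2 − 1 = 1 must be lifted.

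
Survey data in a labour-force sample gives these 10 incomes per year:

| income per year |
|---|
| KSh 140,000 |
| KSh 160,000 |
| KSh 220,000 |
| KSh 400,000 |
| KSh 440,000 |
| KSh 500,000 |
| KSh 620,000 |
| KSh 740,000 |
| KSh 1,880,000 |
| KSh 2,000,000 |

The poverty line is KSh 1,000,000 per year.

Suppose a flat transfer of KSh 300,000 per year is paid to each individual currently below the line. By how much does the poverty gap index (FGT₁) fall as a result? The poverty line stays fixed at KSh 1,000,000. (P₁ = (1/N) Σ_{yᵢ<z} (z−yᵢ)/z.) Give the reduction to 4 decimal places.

Before: below the line — KSh 140,000, KSh 160,000, KSh 220,000, KSh 400,000, KSh 440,000, KSh 500,000, KSh 620,000, KSh 740,000; poverty gap index (FGT₁) = 0.478000.
After the KSh 300,000 transfer: below the line — KSh 440,000, KSh 460,000, KSh 520,000, KSh 700,000, KSh 740,000, KSh 800,000, KSh 920,000; poverty gap index (FGT₁) = 0.242000.
Reduction = 0.478000 − 0.242000 = 0.2360.

0.2360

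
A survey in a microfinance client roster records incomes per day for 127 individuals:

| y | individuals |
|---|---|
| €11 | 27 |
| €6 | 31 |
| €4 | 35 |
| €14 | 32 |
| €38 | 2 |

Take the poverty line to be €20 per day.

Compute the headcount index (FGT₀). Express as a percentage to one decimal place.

125 of the 127 individuals have income below €20.
H = 125/127 = 98.4%.

98.4%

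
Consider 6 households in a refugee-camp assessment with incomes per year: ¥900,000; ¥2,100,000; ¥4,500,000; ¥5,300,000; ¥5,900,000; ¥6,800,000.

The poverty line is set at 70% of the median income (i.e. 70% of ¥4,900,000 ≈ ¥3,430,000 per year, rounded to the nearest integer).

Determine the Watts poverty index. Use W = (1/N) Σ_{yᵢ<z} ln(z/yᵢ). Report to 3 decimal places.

0.305

Below z: ¥900,000, ¥2,100,000 (q = 2 of N = 6).
Log gaps: ln(3430000/900000) = 1.3379; ln(3430000/2100000) = 0.4906.
W = 1.828544 / 6 = 0.305.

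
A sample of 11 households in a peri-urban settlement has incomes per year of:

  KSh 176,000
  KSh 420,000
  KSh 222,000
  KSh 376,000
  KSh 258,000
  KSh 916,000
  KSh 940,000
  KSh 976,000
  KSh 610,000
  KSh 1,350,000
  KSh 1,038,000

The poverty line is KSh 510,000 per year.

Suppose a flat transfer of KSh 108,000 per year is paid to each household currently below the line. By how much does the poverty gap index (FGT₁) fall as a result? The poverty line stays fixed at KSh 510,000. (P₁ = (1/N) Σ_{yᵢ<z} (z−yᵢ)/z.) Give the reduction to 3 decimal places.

0.093

Before: below the line — KSh 176,000, KSh 222,000, KSh 258,000, KSh 376,000, KSh 420,000; poverty gap index (FGT₁) = 0.19572.
After the KSh 108,000 transfer: below the line — KSh 284,000, KSh 330,000, KSh 366,000, KSh 484,000; poverty gap index (FGT₁) = 0.10267.
Reduction = 0.19572 − 0.10267 = 0.093.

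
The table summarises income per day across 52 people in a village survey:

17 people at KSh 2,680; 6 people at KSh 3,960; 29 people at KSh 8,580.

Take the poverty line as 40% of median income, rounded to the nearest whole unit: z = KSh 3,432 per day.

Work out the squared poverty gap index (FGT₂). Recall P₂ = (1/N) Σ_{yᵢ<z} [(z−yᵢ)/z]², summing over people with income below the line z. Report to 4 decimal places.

0.0157

Below z: 17×KSh 2,680 (q = 17 of N = 52).
Shortfall ratios: (3432−2680)/3432 = 0.2191 (×17).
Squared: 0.0480 (×17).
Sum = 0.816188; P₂ = 0.816188 / 52 = 0.0157.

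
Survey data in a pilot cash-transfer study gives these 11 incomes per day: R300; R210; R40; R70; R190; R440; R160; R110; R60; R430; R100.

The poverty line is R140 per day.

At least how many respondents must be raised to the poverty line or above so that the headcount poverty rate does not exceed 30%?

2

5 of the 11 respondents are poor, so H = 5/11 = 0.455.
A headcount ratio of at most 30% allows at most ⌊0.30 × 11⌋ = 3 poor respondents.
So at least 5 − 3 = 2 must be lifted.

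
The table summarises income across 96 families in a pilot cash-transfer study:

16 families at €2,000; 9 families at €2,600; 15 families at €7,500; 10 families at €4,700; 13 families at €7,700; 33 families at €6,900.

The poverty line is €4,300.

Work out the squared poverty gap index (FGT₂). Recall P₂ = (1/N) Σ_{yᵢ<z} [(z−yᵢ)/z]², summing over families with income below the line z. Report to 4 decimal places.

Below the line: 16×€2,000, 9×€2,600 (q = 25 of N = 96).
Normalized shortfalls: (4300−2000)/4300 = 0.5349 (×16); (4300−2600)/4300 = 0.3953 (×9).
Squared: 0.2861 (×16); 0.1563 (×9).
Sum = 5.984316; P₂ = 5.984316 / 96 = 0.0623.

0.0623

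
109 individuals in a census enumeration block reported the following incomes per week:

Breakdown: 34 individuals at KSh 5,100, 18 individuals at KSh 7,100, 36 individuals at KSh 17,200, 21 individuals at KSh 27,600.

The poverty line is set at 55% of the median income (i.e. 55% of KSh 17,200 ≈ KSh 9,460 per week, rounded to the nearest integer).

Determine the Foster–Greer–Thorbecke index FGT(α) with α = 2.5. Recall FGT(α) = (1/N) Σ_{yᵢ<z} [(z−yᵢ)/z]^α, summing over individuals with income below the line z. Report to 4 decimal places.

Below z: 34×KSh 5,100, 18×KSh 7,100 (q = 52 of N = 109).
Shortfall ratios: (9460−5100)/9460 = 0.4609 (×34); (9460−7100)/9460 = 0.2495 (×18).
Raised to α = 2.5: 0.14421 (×34); 0.03109 (×18).
Sum = 5.462593; FGT(2.5) = 5.462593 / 109 = 0.0501.

0.0501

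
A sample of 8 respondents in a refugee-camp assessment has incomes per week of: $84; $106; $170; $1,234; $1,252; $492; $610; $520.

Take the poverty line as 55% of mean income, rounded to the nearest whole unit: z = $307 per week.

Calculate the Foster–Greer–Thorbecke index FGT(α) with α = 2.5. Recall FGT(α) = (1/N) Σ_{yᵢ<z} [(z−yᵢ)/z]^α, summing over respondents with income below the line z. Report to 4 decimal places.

Incomes under z: $84, $106, $170 (q = 3 of N = 8).
Relative gaps: (307−84)/307 = 0.7264; (307−106)/307 = 0.6547; (307−170)/307 = 0.4463.
Raised to α = 2.5: 0.44969; 0.34685; 0.13303.
Sum = 0.929577; FGT(2.5) = 0.929577 / 8 = 0.1162.

0.1162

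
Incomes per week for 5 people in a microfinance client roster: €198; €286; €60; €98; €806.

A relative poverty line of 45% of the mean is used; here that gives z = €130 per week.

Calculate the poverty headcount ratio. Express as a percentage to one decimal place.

40.0%

2 of the 5 people have income below €130.
H = 2/5 = 40.0%.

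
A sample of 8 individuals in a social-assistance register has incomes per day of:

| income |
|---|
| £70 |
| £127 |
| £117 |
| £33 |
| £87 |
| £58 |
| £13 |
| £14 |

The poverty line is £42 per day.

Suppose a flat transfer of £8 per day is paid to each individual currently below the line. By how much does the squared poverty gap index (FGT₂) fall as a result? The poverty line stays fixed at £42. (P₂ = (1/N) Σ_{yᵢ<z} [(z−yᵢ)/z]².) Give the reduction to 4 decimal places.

Before: below the line — £13, £14, £33; squared poverty gap index (FGT₂) = 0.120890.
After the £8 transfer: below the line — £21, £22, £41; squared poverty gap index (FGT₂) = 0.059666.
Reduction = 0.120890 − 0.059666 = 0.0612.

0.0612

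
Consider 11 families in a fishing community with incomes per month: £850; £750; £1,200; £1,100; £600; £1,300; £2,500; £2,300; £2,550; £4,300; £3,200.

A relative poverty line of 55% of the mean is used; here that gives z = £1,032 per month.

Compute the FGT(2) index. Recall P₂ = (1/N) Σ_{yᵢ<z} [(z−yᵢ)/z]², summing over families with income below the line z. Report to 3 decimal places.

Poor units: £600, £750, £850 (q = 3 of N = 11).
Relative gaps: (1032−600)/1032 = 0.4186; (1032−750)/1032 = 0.2733; (1032−850)/1032 = 0.1764.
Squared: 0.1752; 0.0747; 0.0311.
Sum = 0.281000; P₂ = 0.281000 / 11 = 0.026.

0.026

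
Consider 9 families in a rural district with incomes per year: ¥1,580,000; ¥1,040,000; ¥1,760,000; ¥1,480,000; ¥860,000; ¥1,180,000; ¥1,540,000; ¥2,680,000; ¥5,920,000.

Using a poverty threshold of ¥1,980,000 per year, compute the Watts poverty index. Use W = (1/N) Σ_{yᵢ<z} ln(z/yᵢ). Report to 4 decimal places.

0.3201

Below the line: ¥860,000, ¥1,040,000, ¥1,180,000, ¥1,480,000, ¥1,540,000, ¥1,580,000, ¥1,760,000 (q = 7 of N = 9).
Log shortfalls: ln(1980000/860000) = 0.8339; ln(1980000/1040000) = 0.6439; ln(1980000/1180000) = 0.5176; ln(1980000/1480000) = 0.2911; ln(1980000/1540000) = 0.2513; ln(1980000/1580000) = 0.2257; ln(1980000/1760000) = 0.1178.
W = 2.881202 / 9 = 0.3201.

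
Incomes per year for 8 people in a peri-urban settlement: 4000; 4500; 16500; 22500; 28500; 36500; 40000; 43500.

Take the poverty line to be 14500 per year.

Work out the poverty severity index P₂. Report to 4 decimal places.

0.1250

Incomes under z: 4000, 4500 (q = 2 of N = 8).
Relative gaps: (14500−4000)/14500 = 0.7241; (14500−4500)/14500 = 0.6897.
Squared: 0.5244; 0.4756.
Sum = 1.000000; P₂ = 1.000000 / 8 = 0.1250.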